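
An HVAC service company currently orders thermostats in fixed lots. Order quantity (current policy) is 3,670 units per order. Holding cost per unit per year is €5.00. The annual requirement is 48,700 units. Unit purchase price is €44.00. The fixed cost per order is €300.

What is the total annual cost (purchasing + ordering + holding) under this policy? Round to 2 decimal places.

€2,155,955.93

Ordering: D/Q × S = 48,700/3,670 × €300 = €3,980.93
Holding:  Q/2 × H = 3,670/2 × €5 = €9,175.00
Purchase cost = D·C = 48,700 × 44 = €2,142,800.00
Total = €3,980.93 + €9,175.00 + €2,142,800.00 = €2,155,955.93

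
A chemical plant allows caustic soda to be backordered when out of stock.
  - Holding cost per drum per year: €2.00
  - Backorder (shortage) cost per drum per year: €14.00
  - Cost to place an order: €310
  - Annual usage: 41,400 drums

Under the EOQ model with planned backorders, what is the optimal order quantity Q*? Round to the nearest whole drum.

3,830 drums

Basic EOQ = √(2·41,400·310/2) = 3,582.457
Backorder adjustment √((H+b)/b) = √((2+14)/14) = 1.0690
Q* = 3,582.457 × 1.0690 ≈ 3,829.81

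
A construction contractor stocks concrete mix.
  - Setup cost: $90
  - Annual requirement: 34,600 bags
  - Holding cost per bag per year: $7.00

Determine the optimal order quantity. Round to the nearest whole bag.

Optimal lot size Q* = (2 × 34,600 × $90 / $7)^½ ≈ 943.25

943 bags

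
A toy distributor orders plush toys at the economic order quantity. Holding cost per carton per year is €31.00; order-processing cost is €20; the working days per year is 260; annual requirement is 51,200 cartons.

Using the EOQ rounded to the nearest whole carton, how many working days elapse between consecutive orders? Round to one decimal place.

1.3 days

Optimal lot size Q* = (2 × 51,200 × €20 / €31)^½ ≈ 257.03 → Q = 257 cartons
Days between orders = 260 / (D/Q) = 260 / 199.222 ≈ 1.305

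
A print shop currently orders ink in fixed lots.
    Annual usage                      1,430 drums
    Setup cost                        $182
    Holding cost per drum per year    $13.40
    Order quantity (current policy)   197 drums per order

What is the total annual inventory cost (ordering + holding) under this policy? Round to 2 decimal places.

$2,641.02

Orders/yr = 1,430/197 = 7.259; ordering cost = 7.259 × $182 = $1,321.12
Average inventory = 197/2 = 98.5; holding cost = 98.5 × $13.4 = $1,319.90
Total = $1,321.12 + $1,319.90 = $2,641.02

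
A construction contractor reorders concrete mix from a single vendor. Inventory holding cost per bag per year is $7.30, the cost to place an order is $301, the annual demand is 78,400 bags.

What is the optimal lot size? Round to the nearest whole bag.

2,543 bags

Q* = √(2·D·S / H) = √(2·78,400·301 / 7.3) = √6,465,315.1 ≈ 2,542.70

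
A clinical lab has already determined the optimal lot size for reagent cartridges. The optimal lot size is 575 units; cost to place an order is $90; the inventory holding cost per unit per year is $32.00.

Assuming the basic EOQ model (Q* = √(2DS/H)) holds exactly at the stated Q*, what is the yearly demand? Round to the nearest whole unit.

From Q* = √(2DS/H) ⇒ Q*² = 2DS/H.
D = Q²H / (2S) = 575² × 32 / (2 × 90) = 58,777.78

58,778 units per year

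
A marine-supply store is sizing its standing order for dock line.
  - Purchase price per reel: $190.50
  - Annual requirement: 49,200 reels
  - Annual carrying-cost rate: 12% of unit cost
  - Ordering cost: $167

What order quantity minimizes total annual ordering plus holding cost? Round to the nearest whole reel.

848 reels

Carrying cost H = $190.5 × 12% = $22.8600/reel/yr
2DS/H = 2·49,200·167/22.86 = 718,845.14
EOQ = √718,845.14 ≈ 847.85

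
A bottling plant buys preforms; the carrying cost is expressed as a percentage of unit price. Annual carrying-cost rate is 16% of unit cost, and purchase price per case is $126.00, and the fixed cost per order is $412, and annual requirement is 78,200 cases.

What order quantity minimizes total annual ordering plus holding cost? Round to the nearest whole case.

Carrying cost H = $126 × 16% = $20.1600/case/yr
Optimal lot size Q* = (2 × 78,200 × $412 / $20.16)^½ ≈ 1,787.81

1,788 cases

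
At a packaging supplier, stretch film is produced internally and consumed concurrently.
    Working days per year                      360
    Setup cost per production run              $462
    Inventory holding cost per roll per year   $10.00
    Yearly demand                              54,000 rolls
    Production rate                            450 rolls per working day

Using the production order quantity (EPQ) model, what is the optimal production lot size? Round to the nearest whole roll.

d = 54,000/360 = 150.0000 rolls/day;  effective holding cost H(1 − d/p) = 10·(1 − 150.0000/450) = 6.66667
Q* = √(2DS / H_eff) = √(2·54,000·462 / 6.66667) ≈ 2,735.76

2,736 rolls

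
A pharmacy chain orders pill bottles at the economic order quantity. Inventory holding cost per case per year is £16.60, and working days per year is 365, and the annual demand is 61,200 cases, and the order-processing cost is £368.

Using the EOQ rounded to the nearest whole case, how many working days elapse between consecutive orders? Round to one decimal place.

EOQ = √(2DS/H) = √(2 × 61,200 × 368 / 16.6)
    = √(2,713,445.78) ≈ 1,647.25 → Q = 1,647 cases
Days between orders = 365 / (D/Q) = 365 / 37.158 ≈ 9.823

9.8 days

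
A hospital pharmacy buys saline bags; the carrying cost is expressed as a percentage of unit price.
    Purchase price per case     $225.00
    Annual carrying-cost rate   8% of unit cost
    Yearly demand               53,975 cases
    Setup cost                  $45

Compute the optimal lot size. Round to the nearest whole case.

Holding cost per case per year: H = 8% × $225 = $18.0000
2DS/H = 2·53,975·45/18 = 269,875.00
EOQ = √269,875.00 ≈ 519.49

519 cases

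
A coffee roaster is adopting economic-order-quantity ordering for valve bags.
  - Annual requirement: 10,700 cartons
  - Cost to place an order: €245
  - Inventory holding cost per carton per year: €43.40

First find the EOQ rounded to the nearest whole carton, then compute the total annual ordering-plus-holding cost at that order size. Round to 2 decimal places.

Q* = √(2·D·S / H) = √(2·10,700·245 / 43.4) = √120,806.5 ≈ 347.57 → Q = 348 cartons
Annual ordering cost = (D/Q)·S = (10,700/348) × 245 = €7,533.05
Annual holding cost  = (Q/2)·H = (348/2) × 43.4 = €7,551.60
Total = €7,533.05 + €7,551.60 = €15,084.65

€15,084.65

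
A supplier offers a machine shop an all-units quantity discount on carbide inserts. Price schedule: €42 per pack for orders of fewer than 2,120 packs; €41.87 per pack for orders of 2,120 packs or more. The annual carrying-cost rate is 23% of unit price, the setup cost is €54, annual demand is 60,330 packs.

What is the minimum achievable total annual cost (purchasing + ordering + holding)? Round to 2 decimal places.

€2,537,761.71

H₁ = 23%×€42 = €9.6600;  H₂ = 23%×€41.87 = €9.6301
EOQ₁ = √(2×60,330×54/9.6600) = 821.28  (< 2,120, feasible at tier 1)
EOQ₂ = √(2×60,330×54/9.6301) = 822.55  (< 2,120 → use Q = 2,120 at tier-2 price)
TC(tier 1 (EOQ₁), Q≈821.3) = €2,541,793.54
TC(tier 2, Q≈2,120.0) = €2,537,761.71
Minimum at tier 2: €2,537,761.71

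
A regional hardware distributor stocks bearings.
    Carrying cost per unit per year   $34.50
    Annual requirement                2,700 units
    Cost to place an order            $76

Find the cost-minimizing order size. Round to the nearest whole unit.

109 units

Optimal lot size Q* = (2 × 2,700 × $76 / $34.5)^½ ≈ 109.07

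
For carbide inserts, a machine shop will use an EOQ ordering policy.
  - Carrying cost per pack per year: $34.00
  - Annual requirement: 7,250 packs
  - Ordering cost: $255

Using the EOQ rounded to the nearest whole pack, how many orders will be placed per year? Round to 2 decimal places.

2DS/H = 2·7,250·255/34 = 108,750.00
EOQ = √108,750.00 ≈ 329.77 → Q = 330
Orders per year = D/Q = 7,250 / 330 = 21.970

21.97 orders per year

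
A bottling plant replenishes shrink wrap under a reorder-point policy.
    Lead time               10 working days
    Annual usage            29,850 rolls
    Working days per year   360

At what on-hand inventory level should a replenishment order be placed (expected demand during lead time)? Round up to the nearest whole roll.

830 rolls

Daily demand d = 29,850 / 360 = 82.917 rolls/day
Demand during lead time = 82.917 × 10 = 829.17
Reorder point = 829.17 → round up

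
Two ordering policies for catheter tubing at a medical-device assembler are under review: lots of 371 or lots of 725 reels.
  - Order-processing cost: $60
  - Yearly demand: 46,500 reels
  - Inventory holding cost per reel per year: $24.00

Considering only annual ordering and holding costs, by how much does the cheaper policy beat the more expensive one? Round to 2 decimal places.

For each Q, cost = (D/Q)·S + (Q/2)·H.
TC(371) = (46,500/371)×60 + (371/2)×24 = $11,972.22
TC(725) = (46,500/725)×60 + (725/2)×24 = $12,548.28
Lots of 371 are cheaper by $576.06.

$576.06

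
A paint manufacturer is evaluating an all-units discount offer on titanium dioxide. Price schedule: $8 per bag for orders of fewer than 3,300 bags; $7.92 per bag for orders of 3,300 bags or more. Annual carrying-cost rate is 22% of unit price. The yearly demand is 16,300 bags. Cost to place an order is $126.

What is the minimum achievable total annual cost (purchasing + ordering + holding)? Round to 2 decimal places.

$132,593.32

H₁ = 22%×$8 = $1.7600;  H₂ = 22%×$7.92 = $1.7424
EOQ₁ = √(2×16,300×126/1.7600) = 1,527.70  (< 3,300, feasible at tier 1)
EOQ₂ = √(2×16,300×126/1.7424) = 1,535.40  (< 3,300 → use Q = 3,300 at tier-2 price)
TC(tier 1 (EOQ₁), Q≈1,527.7) = $133,088.75
TC(tier 2, Q≈3,300.0) = $132,593.32
Minimum at tier 2: $132,593.32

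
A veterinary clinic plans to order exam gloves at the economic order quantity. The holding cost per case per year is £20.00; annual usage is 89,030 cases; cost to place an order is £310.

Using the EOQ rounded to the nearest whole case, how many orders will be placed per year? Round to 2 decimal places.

Q* = √(2·D·S / H) = √(2·89,030·310 / 20) = √2,759,930.0 ≈ 1,661.30 → Q = 1,661
N = D/Q = 89,030/1,661 ≈ 53.600 orders/yr

53.60 orders per year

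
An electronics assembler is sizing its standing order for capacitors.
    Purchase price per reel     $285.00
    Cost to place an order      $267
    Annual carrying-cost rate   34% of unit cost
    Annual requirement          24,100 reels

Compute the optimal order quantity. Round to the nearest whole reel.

Holding cost per reel per year: H = 34% × $285 = $96.9000
Optimal lot size Q* = (2 × 24,100 × $267 / $96.9)^½ ≈ 364.43

364 reels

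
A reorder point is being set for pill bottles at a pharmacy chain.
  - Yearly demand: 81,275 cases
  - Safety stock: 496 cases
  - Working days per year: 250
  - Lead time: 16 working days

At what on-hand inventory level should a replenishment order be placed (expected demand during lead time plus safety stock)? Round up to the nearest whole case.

5,698 cases

Daily demand d = 81,275 / 250 = 325.100 cases/day
Demand during lead time = 325.100 × 16 = 5,201.60
Reorder point = 5,201.60 + 496 = 5,697.60 → round up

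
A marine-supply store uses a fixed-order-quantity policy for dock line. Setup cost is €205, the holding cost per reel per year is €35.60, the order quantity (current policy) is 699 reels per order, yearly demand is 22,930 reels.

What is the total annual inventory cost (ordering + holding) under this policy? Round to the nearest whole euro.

Orders/yr = 22,930/699 = 32.804; ordering cost = 32.804 × €205 = €6,724.82
Average inventory = 699/2 = 349.5; holding cost = 349.5 × €35.6 = €12,442.20
Total = €6,724.82 + €12,442.20 = €19,167.02

€19,167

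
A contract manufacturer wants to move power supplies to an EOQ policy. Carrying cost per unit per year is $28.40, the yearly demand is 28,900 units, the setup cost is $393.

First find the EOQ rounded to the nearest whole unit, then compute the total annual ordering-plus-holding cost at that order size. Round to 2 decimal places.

$25,399.16

EOQ = √(2DS/H) = √(2 × 28,900 × 393 / 28.4)
    = √(799,838.03) ≈ 894.34 → Q = 894 units
Orders/yr = 28,900/894 = 32.327; ordering cost = 32.327 × $393 = $12,704.36
Average inventory = 894/2 = 447; holding cost = 447 × $28.4 = $12,694.80
Total = $12,704.36 + $12,694.80 = $25,399.16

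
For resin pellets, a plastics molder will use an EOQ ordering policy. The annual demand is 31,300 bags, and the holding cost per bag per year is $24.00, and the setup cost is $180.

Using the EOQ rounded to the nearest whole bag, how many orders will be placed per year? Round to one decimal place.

45.7 orders per year

Q* = √(2·D·S / H) = √(2·31,300·180 / 24) = √469,500.0 ≈ 685.20 → Q = 685
N = D/Q = 31,300/685 ≈ 45.693 orders/yr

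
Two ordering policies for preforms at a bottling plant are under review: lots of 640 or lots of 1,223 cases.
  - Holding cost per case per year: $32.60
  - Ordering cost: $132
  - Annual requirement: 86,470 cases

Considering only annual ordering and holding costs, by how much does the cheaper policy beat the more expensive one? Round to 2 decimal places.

$1,001.28

TC(Q) = (D/Q)S + (Q/2)H
TC(640) = (86,470/640)×132 + (640/2)×32.6 = $28,266.44
TC(1,223) = (86,470/1,223)×132 + (1,223/2)×32.6 = $29,267.72
Cheaper: Q = 640.  Difference = $1,001.28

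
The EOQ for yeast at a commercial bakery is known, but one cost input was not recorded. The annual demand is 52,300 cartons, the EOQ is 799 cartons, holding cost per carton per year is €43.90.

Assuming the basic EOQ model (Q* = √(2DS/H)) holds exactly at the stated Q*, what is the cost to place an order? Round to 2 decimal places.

From Q* = √(2DS/H) ⇒ Q*² = 2DS/H.
S = Q²H / (2D) = 799² × 43.9 / (2 × 52,300) = 267.9331

€267.93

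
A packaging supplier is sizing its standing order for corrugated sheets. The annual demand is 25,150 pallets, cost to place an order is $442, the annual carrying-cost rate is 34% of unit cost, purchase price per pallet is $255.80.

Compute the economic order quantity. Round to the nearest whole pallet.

H = i·C = 0.34 × $255.8 = $86.9720 per pallet-year
Optimal lot size Q* = (2 × 25,150 × $442 / $86.972)^½ ≈ 505.60

506 pallets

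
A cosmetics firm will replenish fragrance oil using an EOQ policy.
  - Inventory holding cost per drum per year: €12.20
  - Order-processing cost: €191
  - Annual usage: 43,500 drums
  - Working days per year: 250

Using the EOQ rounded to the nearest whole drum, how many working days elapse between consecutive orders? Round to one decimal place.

6.7 days

2DS/H = 2·43,500·191/12.2 = 1,362,049.18
EOQ = √1,362,049.18 ≈ 1,167.07 → Q = 1,167 drums
Days between orders = 250 / (D/Q) = 250 / 37.275 ≈ 6.707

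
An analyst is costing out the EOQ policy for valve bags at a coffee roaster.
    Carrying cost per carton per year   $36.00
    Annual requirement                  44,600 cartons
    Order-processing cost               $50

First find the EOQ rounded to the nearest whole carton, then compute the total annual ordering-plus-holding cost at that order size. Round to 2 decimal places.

$12,671.23

Optimal lot size Q* = (2 × 44,600 × $50 / $36)^½ ≈ 351.98 → Q = 352 cartons
Annual ordering cost = (D/Q)·S = (44,600/352) × 50 = $6,335.23
Annual holding cost  = (Q/2)·H = (352/2) × 36 = $6,336.00
Total = $6,335.23 + $6,336.00 = $12,671.23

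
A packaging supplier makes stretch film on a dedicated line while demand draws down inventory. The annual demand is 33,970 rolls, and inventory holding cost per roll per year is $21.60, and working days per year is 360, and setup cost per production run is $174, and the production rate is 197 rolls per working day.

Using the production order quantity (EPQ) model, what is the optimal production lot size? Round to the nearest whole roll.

1,025 rolls

d = 33,970/360 = 94.3611 rolls/day;  effective holding cost H(1 − d/p) = 21.6·(1 − 94.3611/197) = 11.25381
Q* = √(2DS / H_eff) = √(2·33,970·174 / 11.25381) ≈ 1,024.91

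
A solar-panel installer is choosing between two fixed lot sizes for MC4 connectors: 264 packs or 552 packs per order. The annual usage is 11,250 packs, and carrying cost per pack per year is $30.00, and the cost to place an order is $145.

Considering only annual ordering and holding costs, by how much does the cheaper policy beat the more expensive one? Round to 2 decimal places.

$1,096.19

Annual cost at Q: ordering D·S/Q plus holding Q·H/2.
TC(264) = (11,250/264)×145 + (264/2)×30 = $10,138.98
TC(552) = (11,250/552)×145 + (552/2)×30 = $11,235.16
Lots of 264 are cheaper by $1,096.19.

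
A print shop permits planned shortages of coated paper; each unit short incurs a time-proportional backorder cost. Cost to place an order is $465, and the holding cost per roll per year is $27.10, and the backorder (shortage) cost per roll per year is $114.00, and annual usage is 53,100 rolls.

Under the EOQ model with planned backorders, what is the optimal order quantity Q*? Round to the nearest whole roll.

1,502 rolls

Q* = √(2DS/H) · √((H + b)/b)
   = √(2 × 53,100 × 465 / 27.1) · √((27.1 + 114) / 114)
   = 1,349.908 × 1.1125 ≈ 1,501.81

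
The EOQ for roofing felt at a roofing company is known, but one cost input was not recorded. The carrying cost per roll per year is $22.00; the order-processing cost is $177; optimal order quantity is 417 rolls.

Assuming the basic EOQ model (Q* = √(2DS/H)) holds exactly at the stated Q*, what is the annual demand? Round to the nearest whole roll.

From Q* = √(2DS/H) ⇒ Q*² = 2DS/H.
D = Q²H / (2S) = 417² × 22 / (2 × 177) = 10,806.66

10,807 rolls per year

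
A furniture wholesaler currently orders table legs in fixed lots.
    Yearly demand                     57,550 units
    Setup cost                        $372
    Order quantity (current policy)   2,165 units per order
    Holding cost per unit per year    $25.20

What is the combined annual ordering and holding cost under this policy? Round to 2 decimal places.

$37,167.50

Annual ordering cost = (D/Q)·S = (57,550/2,165) × 372 = $9,888.50
Annual holding cost  = (Q/2)·H = (2,165/2) × 25.2 = $27,279.00
Total = $9,888.50 + $27,279.00 = $37,167.50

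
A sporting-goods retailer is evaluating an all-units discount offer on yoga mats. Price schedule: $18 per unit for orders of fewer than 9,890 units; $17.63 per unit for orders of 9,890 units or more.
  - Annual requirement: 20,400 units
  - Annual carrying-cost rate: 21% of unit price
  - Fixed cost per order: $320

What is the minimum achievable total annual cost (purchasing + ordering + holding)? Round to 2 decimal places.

$374,225.08

H₁ = 21%×$18 = $3.7800;  H₂ = 21%×$17.63 = $3.7023
EOQ₁ = √(2×20,400×320/3.7800) = 1,858.49  (< 9,890, feasible at tier 1)
EOQ₂ = √(2×20,400×320/3.7023) = 1,877.89  (< 9,890 → use Q = 9,890 at tier-2 price)
TC(tier 1 (EOQ₁), Q≈1,858.5) = $374,225.08
TC(tier 2, Q≈9,890.0) = $378,619.93
Minimum at tier 1 (EOQ₁): $374,225.08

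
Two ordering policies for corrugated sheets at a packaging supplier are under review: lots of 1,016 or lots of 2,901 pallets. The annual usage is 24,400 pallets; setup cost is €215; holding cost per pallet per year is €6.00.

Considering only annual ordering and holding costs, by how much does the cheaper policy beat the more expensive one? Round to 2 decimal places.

€2,299.96

TC(Q) = (D/Q)S + (Q/2)H
TC(1,016) = (24,400/1,016)×215 + (1,016/2)×6 = €8,211.39
TC(2,901) = (24,400/2,901)×215 + (2,901/2)×6 = €10,511.34
Lots of 1,016 are cheaper by €2,299.96.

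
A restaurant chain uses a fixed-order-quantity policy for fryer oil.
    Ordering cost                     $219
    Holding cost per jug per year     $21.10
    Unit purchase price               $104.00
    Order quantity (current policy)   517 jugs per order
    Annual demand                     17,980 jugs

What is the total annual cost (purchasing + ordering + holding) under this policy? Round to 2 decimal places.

Ordering: D/Q × S = 17,980/517 × $219 = $7,616.29
Holding:  Q/2 × H = 517/2 × $21.1 = $5,454.35
Purchase cost = D·C = 17,980 × 104 = $1,869,920.00
Total = $7,616.29 + $5,454.35 + $1,869,920.00 = $1,882,990.64

$1,882,990.64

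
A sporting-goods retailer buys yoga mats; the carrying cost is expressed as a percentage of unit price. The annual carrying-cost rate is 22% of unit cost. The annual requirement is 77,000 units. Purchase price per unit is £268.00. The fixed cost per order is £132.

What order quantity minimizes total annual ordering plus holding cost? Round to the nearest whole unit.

587 units

H = i·C = 0.22 × £268 = £58.9600 per unit-year
Optimal lot size Q* = (2 × 77,000 × £132 / £58.96)^½ ≈ 587.18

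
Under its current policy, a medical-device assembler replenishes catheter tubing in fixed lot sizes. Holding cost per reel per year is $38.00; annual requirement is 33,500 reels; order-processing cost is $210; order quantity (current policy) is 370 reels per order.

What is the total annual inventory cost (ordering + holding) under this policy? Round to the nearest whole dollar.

$26,044

Annual ordering cost = (D/Q)·S = (33,500/370) × 210 = $19,013.51
Annual holding cost  = (Q/2)·H = (370/2) × 38 = $7,030.00
Total = $19,013.51 + $7,030.00 = $26,043.51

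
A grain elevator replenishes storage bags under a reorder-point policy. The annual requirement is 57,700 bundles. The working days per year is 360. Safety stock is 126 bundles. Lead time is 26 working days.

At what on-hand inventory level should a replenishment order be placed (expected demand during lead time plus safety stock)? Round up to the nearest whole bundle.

Daily demand d = 57,700 / 360 = 160.278 bundles/day
Demand during lead time = 160.278 × 26 = 4,167.22
Reorder point = 4,167.22 + 126 = 4,293.22 → round up

4,294 bundles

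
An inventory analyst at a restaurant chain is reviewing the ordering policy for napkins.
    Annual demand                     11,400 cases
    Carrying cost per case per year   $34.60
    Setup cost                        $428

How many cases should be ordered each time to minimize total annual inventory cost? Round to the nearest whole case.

531 cases

Optimal lot size Q* = (2 × 11,400 × $428 / $34.6)^½ ≈ 531.07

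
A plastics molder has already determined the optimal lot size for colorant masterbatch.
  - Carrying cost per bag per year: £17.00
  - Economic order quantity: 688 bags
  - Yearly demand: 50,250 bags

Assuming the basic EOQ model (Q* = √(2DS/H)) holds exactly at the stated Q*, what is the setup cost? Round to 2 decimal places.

Since Q* = (2DS/H)^½, squaring gives Q*²·H = 2DS.
S = Q²H / (2D) = 688² × 17 / (2 × 50,250) = 80.0681

£80.07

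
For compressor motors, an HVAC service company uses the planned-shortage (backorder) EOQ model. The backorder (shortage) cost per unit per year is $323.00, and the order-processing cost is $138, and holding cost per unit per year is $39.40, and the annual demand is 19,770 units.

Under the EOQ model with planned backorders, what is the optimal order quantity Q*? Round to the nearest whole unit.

Basic EOQ = √(2·19,770·138/39.4) = 372.143
Backorder adjustment √((H+b)/b) = √((39.4+323)/323) = 1.0592
Q* = 372.143 × 1.0592 ≈ 394.19

394 units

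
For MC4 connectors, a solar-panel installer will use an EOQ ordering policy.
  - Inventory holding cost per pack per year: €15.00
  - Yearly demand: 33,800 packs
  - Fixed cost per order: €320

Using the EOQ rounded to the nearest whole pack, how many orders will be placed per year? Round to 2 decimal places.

Optimal lot size Q* = (2 × 33,800 × €320 / €15)^½ ≈ 1,200.89 → Q = 1,201
Orders per year = D/Q = 33,800 / 1,201 = 28.143

28.14 orders per year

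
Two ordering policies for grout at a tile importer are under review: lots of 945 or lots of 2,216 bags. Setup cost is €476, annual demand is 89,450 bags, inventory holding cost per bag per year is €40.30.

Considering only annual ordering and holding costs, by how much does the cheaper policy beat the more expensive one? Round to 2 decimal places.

€231.66

TC(Q) = (D/Q)S + (Q/2)H
TC(945) = (89,450/945)×476 + (945/2)×40.3 = €64,098.05
TC(2,216) = (89,450/2,216)×476 + (2,216/2)×40.3 = €63,866.39
Lots of 2,216 are cheaper by €231.66.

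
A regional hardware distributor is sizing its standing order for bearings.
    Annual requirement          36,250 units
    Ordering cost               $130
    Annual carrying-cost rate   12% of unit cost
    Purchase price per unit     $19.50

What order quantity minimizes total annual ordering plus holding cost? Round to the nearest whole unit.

2,007 units

H = i·C = 0.12 × $19.5 = $2.3400 per unit-year
2DS/H = 2·36,250·130/2.34 = 4,027,777.78
EOQ = √4,027,777.78 ≈ 2,006.93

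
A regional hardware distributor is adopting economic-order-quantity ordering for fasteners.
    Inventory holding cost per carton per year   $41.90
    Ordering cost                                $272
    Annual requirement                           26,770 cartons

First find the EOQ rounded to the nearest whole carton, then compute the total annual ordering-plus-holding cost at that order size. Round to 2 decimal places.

Q* = √(2·D·S / H) = √(2·26,770·272 / 41.9) = √347,562.8 ≈ 589.54 → Q = 590 cartons
Ordering: D/Q × S = 26,770/590 × $272 = $12,341.42
Holding:  Q/2 × H = 590/2 × $41.9 = $12,360.50
Total = $12,341.42 + $12,360.50 = $24,701.92

$24,701.92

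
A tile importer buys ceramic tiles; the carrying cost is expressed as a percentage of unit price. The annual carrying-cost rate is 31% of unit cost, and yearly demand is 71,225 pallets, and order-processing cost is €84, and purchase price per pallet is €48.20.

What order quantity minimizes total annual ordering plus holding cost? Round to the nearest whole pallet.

Holding cost per pallet per year: H = 31% × €48.2 = €14.9420
Q* = √(2·D·S / H) = √(2·71,225·84 / 14.942) = √800,816.5 ≈ 894.88

895 pallets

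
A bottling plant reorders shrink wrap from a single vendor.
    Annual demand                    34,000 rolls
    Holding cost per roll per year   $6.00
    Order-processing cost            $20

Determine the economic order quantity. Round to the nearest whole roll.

476 rolls

Optimal lot size Q* = (2 × 34,000 × $20 / $6)^½ ≈ 476.10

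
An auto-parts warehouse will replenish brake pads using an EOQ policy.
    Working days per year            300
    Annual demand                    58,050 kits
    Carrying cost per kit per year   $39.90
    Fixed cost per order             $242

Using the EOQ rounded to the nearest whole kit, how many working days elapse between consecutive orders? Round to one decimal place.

4.3 days

Q* = √(2·D·S / H) = √(2·58,050·242 / 39.9) = √704,165.4 ≈ 839.15 → Q = 839 kits
Cycle time = (working days × Q)/D = (300 × 839) / 58,050 = 4.336 days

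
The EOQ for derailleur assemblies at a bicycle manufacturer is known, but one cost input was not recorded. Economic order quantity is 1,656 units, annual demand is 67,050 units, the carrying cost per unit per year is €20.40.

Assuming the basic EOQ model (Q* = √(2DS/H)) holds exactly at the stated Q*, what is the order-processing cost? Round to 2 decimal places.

EOQ relation: Q² = 2DS/H, so rearrange for the unknown.
S = Q²H / (2D) = 1,656² × 20.4 / (2 × 67,050) = 417.1786

€417.18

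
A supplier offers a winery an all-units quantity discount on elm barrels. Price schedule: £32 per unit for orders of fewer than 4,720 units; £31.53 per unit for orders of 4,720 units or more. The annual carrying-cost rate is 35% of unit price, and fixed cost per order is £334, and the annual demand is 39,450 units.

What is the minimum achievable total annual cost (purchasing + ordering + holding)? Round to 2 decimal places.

£1,272,693.87

H₁ = 35%×£32 = £11.2000;  H₂ = 35%×£31.53 = £11.0355
EOQ₁ = √(2×39,450×334/11.2000) = 1,533.92  (< 4,720, feasible at tier 1)
EOQ₂ = √(2×39,450×334/11.0355) = 1,545.31  (< 4,720 → use Q = 4,720 at tier-2 price)
TC(tier 1 (EOQ₁), Q≈1,533.9) = £1,279,579.90
TC(tier 2, Q≈4,720.0) = £1,272,693.87
Minimum at tier 2: £1,272,693.87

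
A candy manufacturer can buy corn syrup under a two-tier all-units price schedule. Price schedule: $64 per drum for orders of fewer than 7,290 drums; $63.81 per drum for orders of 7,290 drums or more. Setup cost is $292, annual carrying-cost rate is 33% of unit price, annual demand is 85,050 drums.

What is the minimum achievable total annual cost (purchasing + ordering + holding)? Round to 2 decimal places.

$5,475,588.48

H₁ = 33%×$64 = $21.1200;  H₂ = 33%×$63.81 = $21.0573
EOQ₁ = √(2×85,050×292/21.1200) = 1,533.55  (< 7,290, feasible at tier 1)
EOQ₂ = √(2×85,050×292/21.0573) = 1,535.83  (< 7,290 → use Q = 7,290 at tier-2 price)
TC(tier 1 (EOQ₁), Q≈1,533.5) = $5,475,588.48
TC(tier 2, Q≈7,290.0) = $5,507,201.03
Minimum at tier 1 (EOQ₁): $5,475,588.48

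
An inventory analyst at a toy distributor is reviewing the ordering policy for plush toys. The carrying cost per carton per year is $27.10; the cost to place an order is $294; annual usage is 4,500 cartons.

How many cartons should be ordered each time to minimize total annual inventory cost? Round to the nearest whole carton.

2DS/H = 2·4,500·294/27.1 = 97,638.38
EOQ = √97,638.38 ≈ 312.47

312 cartons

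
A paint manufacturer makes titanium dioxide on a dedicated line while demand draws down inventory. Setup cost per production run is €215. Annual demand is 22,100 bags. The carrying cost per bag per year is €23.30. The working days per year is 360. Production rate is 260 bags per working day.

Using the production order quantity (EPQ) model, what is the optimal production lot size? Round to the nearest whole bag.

d = 22,100/360 = 61.3889 bags/day;  effective holding cost H(1 − d/p) = 23.3·(1 − 61.3889/260) = 17.79861
Q* = √(2DS / H_eff) = √(2·22,100·215 / 17.79861) ≈ 730.70

731 bags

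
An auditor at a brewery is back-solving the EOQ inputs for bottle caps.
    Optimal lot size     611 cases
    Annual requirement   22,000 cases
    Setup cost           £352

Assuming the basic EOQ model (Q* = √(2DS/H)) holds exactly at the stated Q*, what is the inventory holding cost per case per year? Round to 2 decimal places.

£41.49

EOQ relation: Q² = 2DS/H, so rearrange for the unknown.
H = 2DS / Q² = 2 × 22,000 × 352 / 611² = 41.4871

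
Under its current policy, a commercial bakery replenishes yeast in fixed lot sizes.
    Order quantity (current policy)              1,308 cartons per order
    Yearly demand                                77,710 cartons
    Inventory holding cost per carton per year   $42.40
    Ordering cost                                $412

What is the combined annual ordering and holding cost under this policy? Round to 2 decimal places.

$52,207.06

Orders/yr = 77,710/1,308 = 59.411; ordering cost = 59.411 × $412 = $24,477.46
Average inventory = 1,308/2 = 654; holding cost = 654 × $42.4 = $27,729.60
Total = $24,477.46 + $27,729.60 = $52,207.06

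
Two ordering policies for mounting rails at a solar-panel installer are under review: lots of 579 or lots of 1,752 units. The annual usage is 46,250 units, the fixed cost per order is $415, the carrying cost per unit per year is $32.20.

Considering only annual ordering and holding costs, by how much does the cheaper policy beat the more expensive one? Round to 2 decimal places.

$3,309.19

Annual cost at Q: ordering D·S/Q plus holding Q·H/2.
TC(579) = (46,250/579)×415 + (579/2)×32.2 = $42,471.73
TC(1,752) = (46,250/1,752)×415 + (1,752/2)×32.2 = $39,162.54
Cheaper: Q = 1,752.  Difference = $3,309.19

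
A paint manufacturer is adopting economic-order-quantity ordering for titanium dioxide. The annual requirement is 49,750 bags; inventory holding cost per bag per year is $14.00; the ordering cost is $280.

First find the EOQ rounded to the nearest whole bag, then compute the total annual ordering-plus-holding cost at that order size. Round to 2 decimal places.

$19,749.43

Q* = √(2·D·S / H) = √(2·49,750·280 / 14) = √1,990,000.0 ≈ 1,410.67 → Q = 1,411 bags
Ordering: D/Q × S = 49,750/1,411 × $280 = $9,872.43
Holding:  Q/2 × H = 1,411/2 × $14 = $9,877.00
Total = $9,872.43 + $9,877.00 = $19,749.43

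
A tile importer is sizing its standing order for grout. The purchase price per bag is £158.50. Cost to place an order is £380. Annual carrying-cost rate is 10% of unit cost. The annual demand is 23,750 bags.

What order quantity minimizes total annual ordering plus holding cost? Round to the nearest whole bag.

Carrying cost H = £158.5 × 10% = £15.8500/bag/yr
Optimal lot size Q* = (2 × 23,750 × £380 / £15.85)^½ ≈ 1,067.15

1,067 bags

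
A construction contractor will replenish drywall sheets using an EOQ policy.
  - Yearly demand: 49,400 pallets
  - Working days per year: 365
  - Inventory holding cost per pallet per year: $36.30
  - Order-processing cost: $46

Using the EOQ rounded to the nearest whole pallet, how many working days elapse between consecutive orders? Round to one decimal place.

2.6 days

Optimal lot size Q* = (2 × 49,400 × $46 / $36.3)^½ ≈ 353.84 → Q = 354 pallets
Days between orders = 365 / (D/Q) = 365 / 139.548 ≈ 2.616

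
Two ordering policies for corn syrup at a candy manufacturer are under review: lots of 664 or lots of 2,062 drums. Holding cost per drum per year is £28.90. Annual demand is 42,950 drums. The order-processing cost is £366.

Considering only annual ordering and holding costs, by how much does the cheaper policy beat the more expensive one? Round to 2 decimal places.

TC(Q) = (D/Q)S + (Q/2)H
TC(664) = (42,950/664)×366 + (664/2)×28.9 = £33,269.05
TC(2,062) = (42,950/2,062)×366 + (2,062/2)×28.9 = £37,419.42
Cheaper: Q = 664.  Difference = £4,150.37

£4,150.37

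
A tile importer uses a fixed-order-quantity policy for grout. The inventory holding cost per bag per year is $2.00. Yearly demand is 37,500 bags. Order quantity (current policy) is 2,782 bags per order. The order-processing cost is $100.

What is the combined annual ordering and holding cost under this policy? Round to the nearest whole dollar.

Ordering: D/Q × S = 37,500/2,782 × $100 = $1,347.95
Holding:  Q/2 × H = 2,782/2 × $2 = $2,782.00
Total = $1,347.95 + $2,782.00 = $4,129.95

$4,130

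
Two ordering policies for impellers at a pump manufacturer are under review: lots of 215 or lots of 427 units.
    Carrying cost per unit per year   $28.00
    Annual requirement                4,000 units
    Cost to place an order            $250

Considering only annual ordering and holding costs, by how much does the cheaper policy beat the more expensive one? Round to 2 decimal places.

For each Q, cost = (D/Q)·S + (Q/2)·H.
TC(215) = (4,000/215)×250 + (215/2)×28 = $7,661.16
TC(427) = (4,000/427)×250 + (427/2)×28 = $8,319.92
Cheaper: Q = 215.  Difference = $658.76

$658.76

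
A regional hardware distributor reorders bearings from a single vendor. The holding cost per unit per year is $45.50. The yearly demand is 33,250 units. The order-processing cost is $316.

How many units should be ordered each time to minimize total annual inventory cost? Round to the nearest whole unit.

680 units

EOQ = √(2DS/H) = √(2 × 33,250 × 316 / 45.5)
    = √(461,846.15) ≈ 679.59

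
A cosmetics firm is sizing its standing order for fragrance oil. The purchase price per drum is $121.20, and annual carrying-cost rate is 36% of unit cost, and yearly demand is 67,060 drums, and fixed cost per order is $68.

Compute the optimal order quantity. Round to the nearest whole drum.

Holding cost per drum per year: H = 36% × $121.2 = $43.6320
Optimal lot size Q* = (2 × 67,060 × $68 / $43.632)^½ ≈ 457.19

457 drums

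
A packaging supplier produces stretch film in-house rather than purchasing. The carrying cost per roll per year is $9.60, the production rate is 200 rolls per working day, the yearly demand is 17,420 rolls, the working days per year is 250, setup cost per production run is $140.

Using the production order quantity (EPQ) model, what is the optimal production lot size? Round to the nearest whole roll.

883 rolls

d = 17,420/250 = 69.6800 rolls/day;  effective holding cost H(1 − d/p) = 9.6·(1 − 69.6800/200) = 6.25536
Q* = √(2DS / H_eff) = √(2·17,420·140 / 6.25536) ≈ 883.03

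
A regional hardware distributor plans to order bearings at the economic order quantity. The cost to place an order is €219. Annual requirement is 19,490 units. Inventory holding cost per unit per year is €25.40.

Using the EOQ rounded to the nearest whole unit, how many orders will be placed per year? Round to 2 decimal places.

Q* = √(2·D·S / H) = √(2·19,490·219 / 25.4) = √336,087.4 ≈ 579.73 → Q = 580
N = D/Q = 19,490/580 ≈ 33.603 orders/yr

33.60 orders per year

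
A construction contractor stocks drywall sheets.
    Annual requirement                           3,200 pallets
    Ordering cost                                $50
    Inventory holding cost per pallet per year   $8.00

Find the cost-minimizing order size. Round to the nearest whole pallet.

2DS/H = 2·3,200·50/8 = 40,000.00
EOQ = √40,000.00 ≈ 200.00

200 pallets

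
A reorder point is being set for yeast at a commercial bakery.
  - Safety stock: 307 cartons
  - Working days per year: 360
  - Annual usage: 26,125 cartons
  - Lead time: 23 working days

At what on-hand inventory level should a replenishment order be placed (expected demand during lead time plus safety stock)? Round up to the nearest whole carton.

1,977 cartons

Daily demand d = 26,125 / 360 = 72.569 cartons/day
Demand during lead time = 72.569 × 23 = 1,669.10
Reorder point = 1,669.10 + 307 = 1,976.10 → round up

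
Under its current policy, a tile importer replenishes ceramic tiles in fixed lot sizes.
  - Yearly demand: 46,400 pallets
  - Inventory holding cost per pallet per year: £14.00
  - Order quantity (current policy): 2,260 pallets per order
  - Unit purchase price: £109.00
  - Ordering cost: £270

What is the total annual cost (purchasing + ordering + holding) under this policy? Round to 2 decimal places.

Ordering: D/Q × S = 46,400/2,260 × £270 = £5,543.36
Holding:  Q/2 × H = 2,260/2 × £14 = £15,820.00
Purchase cost = D·C = 46,400 × 109 = £5,057,600.00
Total = £5,543.36 + £15,820.00 + £5,057,600.00 = £5,078,963.36

£5,078,963.36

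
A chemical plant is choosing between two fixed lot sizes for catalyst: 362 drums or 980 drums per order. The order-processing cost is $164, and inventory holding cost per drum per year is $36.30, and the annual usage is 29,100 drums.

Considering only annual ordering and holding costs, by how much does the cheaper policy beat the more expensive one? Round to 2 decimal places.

$2,903.07

TC(Q) = (D/Q)S + (Q/2)H
TC(362) = (29,100/362)×164 + (362/2)×36.3 = $19,753.73
TC(980) = (29,100/980)×164 + (980/2)×36.3 = $22,656.80
|ΔTC| = |$19,753.73 − $22,656.80| = $2,903.07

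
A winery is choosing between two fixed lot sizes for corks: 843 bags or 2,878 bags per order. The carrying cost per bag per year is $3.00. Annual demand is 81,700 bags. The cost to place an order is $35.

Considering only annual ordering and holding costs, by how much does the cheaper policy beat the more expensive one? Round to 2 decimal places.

Annual cost at Q: ordering D·S/Q plus holding Q·H/2.
TC(843) = (81,700/843)×35 + (843/2)×3 = $4,656.55
TC(2,878) = (81,700/2,878)×35 + (2,878/2)×3 = $5,310.57
Cheaper: Q = 843.  Difference = $654.02

$654.02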